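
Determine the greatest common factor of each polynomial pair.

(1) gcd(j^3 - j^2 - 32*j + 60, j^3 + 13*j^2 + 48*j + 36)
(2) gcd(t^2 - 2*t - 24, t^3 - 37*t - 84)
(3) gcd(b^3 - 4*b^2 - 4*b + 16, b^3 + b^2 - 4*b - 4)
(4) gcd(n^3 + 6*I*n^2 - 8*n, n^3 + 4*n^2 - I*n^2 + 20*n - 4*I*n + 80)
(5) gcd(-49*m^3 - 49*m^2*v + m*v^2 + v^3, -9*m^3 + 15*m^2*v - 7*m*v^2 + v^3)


(1) = gcd((j - 5)*(j - 2)*(j + 6), (j + 1)*(j + 6)^2) = j + 6
(2) = gcd((t - 6)*(t + 4), (t - 7)*(t + 3)*(t + 4)) = t + 4
(3) = gcd((b - 4)*(b - 2)*(b + 2), (b - 2)*(b + 1)*(b + 2)) = b^2 - 4
(4) = n + 4*I
(5) = gcd((-7*m + v)*(m + v)*(7*m + v), (-3*m + v)^2*(-m + v)) = 1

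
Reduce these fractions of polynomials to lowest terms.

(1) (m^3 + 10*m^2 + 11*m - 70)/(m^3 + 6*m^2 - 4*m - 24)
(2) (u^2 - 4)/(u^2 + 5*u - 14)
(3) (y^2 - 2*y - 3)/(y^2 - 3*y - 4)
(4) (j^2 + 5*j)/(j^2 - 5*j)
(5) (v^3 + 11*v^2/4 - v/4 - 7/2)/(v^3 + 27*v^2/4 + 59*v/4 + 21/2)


(1) = (m^2 + 12*m + 35)/(m^2 + 8*m + 12)
(2) = (u + 2)/(u + 7)
(3) = (y - 3)/(y - 4)
(4) = (j + 5)/(j - 5)
(5) = (v - 1)/(v + 3)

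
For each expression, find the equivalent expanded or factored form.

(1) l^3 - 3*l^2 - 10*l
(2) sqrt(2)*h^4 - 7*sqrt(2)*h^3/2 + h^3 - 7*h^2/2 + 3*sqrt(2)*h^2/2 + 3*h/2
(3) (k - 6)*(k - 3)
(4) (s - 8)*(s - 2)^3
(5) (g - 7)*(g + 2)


(1) = l*(l - 5)*(l + 2)
(2) = h*(h - 3)*(h - 1/2)*(sqrt(2)*h + 1)
(3) = k^2 - 9*k + 18
(4) = s^4 - 14*s^3 + 60*s^2 - 104*s + 64
(5) = g^2 - 5*g - 14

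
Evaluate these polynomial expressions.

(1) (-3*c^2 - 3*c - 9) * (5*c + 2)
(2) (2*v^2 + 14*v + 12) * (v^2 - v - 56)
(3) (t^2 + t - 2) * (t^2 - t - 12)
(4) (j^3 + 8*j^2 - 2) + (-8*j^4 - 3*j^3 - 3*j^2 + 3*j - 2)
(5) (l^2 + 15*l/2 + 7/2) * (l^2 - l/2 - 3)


(1) = -15*c^3 - 21*c^2 - 51*c - 18
(2) = 2*v^4 + 12*v^3 - 114*v^2 - 796*v - 672
(3) = t^4 - 15*t^2 - 10*t + 24
(4) = -8*j^4 - 2*j^3 + 5*j^2 + 3*j - 4
(5) = l^4 + 7*l^3 - 13*l^2/4 - 97*l/4 - 21/2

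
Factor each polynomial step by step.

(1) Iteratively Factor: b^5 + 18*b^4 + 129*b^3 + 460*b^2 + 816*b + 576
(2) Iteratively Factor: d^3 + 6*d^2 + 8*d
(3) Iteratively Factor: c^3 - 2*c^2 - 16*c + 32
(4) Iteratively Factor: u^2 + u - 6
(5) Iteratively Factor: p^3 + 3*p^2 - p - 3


(1) = (b + 4)*(b^4 + 14*b^3 + 73*b^2 + 168*b + 144) = (b + 3)*(b + 4)*(b^3 + 11*b^2 + 40*b + 48) = (b + 3)*(b + 4)^2*(b^2 + 7*b + 12) = (b + 3)^2*(b + 4)^2*(b + 4)
(2) = (d + 2)*(d^2 + 4*d) = d*(d + 2)*(d + 4)
(3) = (c - 4)*(c^2 + 2*c - 8) = (c - 4)*(c + 4)*(c - 2)
(4) = (u - 2)*(u + 3)
(5) = (p - 1)*(p^2 + 4*p + 3) = (p - 1)*(p + 1)*(p + 3)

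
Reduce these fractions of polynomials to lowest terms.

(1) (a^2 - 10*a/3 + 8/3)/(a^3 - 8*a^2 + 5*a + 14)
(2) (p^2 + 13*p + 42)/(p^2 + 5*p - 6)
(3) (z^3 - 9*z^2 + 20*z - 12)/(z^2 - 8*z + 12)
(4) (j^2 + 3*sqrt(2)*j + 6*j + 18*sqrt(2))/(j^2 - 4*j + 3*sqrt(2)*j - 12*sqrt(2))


(1) = (3*a - 4)/(3*a^2 - 18*a - 21)
(2) = (p + 7)/(p - 1)
(3) = z - 1
(4) = (j + 6)/(j - 4)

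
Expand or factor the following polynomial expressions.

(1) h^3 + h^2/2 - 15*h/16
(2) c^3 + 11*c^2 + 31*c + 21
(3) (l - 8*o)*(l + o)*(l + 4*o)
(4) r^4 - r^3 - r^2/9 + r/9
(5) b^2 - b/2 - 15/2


(1) = h*(h - 3/4)*(h + 5/4)
(2) = (c + 1)*(c + 3)*(c + 7)
(3) = l^3 - 3*l^2*o - 36*l*o^2 - 32*o^3
(4) = r*(r - 1)*(r - 1/3)*(r + 1/3)
(5) = (b - 3)*(b + 5/2)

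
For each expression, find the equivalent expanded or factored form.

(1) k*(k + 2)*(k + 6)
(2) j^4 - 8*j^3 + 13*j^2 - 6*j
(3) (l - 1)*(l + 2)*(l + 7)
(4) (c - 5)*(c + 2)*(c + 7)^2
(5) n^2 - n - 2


(1) = k^3 + 8*k^2 + 12*k
(2) = j*(j - 6)*(j - 1)^2
(3) = l^3 + 8*l^2 + 5*l - 14
(4) = c^4 + 11*c^3 - 3*c^2 - 287*c - 490
(5) = (n - 2)*(n + 1)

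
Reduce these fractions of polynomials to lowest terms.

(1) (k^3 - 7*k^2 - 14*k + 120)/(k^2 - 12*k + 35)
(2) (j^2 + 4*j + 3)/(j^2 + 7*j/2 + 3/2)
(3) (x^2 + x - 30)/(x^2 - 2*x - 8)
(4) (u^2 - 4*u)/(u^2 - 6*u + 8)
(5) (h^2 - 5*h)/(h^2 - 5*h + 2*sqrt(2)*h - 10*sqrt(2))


(1) = (k^2 - 2*k - 24)/(k - 7)
(2) = (2*j + 2)/(2*j + 1)
(3) = (x^2 + x - 30)/(x^2 - 2*x - 8)
(4) = u/(u - 2)
(5) = h/(h + 2*sqrt(2))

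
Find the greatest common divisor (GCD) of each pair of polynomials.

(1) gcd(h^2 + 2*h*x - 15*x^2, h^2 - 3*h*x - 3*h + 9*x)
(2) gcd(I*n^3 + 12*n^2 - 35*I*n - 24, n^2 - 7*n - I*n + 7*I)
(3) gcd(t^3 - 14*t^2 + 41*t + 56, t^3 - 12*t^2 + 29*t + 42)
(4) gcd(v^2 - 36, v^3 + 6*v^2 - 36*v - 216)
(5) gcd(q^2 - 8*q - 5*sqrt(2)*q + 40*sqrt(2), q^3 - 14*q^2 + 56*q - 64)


(1) = gcd((h - 3*x)*(h + 5*x), (h - 3)*(h - 3*x)) = -h + 3*x
(2) = gcd((n - 8*I)*(n - 3*I)*(I*n + 1), (n - 7)*(n - I)) = n - I
(3) = gcd((t - 8)*(t - 7)*(t + 1), (t - 7)*(t - 6)*(t + 1)) = t^2 - 6*t - 7
(4) = v^2 - 36
(5) = gcd((q - 8)*(q - 5*sqrt(2)), (q - 8)*(q - 4)*(q - 2)) = q - 8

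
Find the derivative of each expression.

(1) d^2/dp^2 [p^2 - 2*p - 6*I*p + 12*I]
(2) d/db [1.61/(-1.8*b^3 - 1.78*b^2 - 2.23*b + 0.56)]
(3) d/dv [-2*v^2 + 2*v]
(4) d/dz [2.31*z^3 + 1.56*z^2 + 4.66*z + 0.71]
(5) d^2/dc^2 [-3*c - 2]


(1) = 2
(2) = (8.694*b^2 + 5.7316*b + 3.5903)/(1.8*b^3 + 1.78*b^2 + 2.23*b - 0.56)^2
(3) = 2 - 4*v
(4) = 6.93*z^2 + 3.12*z + 4.66
(5) = 0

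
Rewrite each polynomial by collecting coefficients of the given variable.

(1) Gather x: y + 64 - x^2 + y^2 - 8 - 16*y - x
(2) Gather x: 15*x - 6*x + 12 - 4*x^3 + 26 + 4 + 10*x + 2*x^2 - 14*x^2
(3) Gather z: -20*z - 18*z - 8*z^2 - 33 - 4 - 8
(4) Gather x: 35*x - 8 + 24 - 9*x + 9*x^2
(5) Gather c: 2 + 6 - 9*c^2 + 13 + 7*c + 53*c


(1) = -x^2 - x + y^2 - 15*y + 56
(2) = -4*x^3 - 12*x^2 + 19*x + 42
(3) = -8*z^2 - 38*z - 45
(4) = 9*x^2 + 26*x + 16
(5) = -9*c^2 + 60*c + 21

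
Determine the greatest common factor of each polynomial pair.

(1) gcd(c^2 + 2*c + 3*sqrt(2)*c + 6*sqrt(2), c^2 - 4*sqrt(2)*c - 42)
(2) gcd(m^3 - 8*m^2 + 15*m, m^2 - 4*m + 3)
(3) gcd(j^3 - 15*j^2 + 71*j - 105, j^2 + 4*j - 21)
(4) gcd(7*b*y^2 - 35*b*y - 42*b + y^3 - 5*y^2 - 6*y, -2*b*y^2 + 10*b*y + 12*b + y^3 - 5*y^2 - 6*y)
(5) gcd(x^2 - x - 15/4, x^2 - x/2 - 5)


(1) = gcd((c + 2)*(c + 3*sqrt(2)), (c - 7*sqrt(2))*(c + 3*sqrt(2))) = c + 3*sqrt(2)
(2) = gcd(m*(m - 5)*(m - 3), (m - 3)*(m - 1)) = m - 3
(3) = gcd((j - 7)*(j - 5)*(j - 3), (j - 3)*(j + 7)) = j - 3
(4) = gcd((7*b + y)*(y - 6)*(y + 1), (-2*b + y)*(y - 6)*(y + 1)) = y^2 - 5*y - 6
(5) = x - 5/2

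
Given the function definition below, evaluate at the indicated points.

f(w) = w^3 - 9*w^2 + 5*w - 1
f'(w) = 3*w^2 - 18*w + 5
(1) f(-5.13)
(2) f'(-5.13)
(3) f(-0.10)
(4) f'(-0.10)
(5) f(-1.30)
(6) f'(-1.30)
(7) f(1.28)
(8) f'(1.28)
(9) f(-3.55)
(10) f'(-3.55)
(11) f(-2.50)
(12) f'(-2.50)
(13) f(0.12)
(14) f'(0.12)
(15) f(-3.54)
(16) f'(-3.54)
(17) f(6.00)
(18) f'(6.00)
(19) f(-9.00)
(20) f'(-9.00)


(1) = -398.51
(2) = 176.29
(3) = -1.59
(4) = 6.83
(5) = -24.91
(6) = 33.47
(7) = -7.25
(8) = -13.12
(9) = -176.91
(10) = 106.71
(11) = -85.38
(12) = 68.75
(13) = -0.53
(14) = 2.88
(15) = -175.85
(16) = 106.31
(17) = -79.00
(18) = 5.00
(19) = -1504.00
(20) = 410.00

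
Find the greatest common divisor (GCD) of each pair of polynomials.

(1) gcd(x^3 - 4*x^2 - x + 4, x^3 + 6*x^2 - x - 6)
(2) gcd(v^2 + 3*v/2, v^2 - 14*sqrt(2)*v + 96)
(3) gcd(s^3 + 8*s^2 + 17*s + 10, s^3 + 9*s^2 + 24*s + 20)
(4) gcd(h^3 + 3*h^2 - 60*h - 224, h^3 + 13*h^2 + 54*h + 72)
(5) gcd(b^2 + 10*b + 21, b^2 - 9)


(1) = gcd((x - 4)*(x - 1)*(x + 1), (x - 1)*(x + 1)*(x + 6)) = x^2 - 1
(2) = gcd(v*(v + 3/2), (v - 8*sqrt(2))*(v - 6*sqrt(2))) = 1
(3) = gcd((s + 1)*(s + 2)*(s + 5), (s + 2)^2*(s + 5)) = s^2 + 7*s + 10
(4) = gcd((h - 8)*(h + 4)*(h + 7), (h + 3)*(h + 4)*(h + 6)) = h + 4
(5) = gcd((b + 3)*(b + 7), (b - 3)*(b + 3)) = b + 3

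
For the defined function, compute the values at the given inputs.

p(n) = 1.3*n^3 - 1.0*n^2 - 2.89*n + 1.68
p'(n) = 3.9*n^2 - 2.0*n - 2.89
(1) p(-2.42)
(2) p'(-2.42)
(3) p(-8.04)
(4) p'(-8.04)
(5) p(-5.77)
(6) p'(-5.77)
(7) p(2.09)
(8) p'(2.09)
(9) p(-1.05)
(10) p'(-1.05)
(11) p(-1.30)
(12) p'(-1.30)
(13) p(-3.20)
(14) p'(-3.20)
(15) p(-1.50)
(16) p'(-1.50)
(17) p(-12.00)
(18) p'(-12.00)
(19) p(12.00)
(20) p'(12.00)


(1) = -15.61
(2) = 24.79
(3) = -715.36
(4) = 265.29
(5) = -264.67
(6) = 138.49
(7) = 3.14
(8) = 9.97
(9) = 2.11
(10) = 3.51
(11) = 0.89
(12) = 6.30
(13) = -41.91
(14) = 43.45
(15) = -0.62
(16) = 8.88
(17) = -2354.04
(18) = 582.71
(19) = 2069.40
(20) = 534.71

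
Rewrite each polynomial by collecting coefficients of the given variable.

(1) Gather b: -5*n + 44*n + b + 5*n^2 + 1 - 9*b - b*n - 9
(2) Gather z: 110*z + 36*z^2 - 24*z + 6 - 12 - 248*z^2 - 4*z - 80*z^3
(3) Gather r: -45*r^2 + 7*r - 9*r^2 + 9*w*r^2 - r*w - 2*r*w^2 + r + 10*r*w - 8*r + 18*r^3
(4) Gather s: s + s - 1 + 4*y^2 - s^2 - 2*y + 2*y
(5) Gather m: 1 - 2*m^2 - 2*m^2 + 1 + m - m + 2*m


(1) = b*(-n - 8) + 5*n^2 + 39*n - 8
(2) = -80*z^3 - 212*z^2 + 82*z - 6
(3) = 18*r^3 + r^2*(9*w - 54) + r*(-2*w^2 + 9*w)
(4) = -s^2 + 2*s + 4*y^2 - 1
(5) = -4*m^2 + 2*m + 2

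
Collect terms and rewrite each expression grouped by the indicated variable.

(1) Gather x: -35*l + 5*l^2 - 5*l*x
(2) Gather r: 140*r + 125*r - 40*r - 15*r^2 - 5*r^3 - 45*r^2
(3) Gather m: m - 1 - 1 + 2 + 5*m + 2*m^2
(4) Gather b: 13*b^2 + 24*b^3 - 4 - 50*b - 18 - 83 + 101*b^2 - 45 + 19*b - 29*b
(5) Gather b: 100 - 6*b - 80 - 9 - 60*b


(1) = 5*l^2 - 5*l*x - 35*l
(2) = -5*r^3 - 60*r^2 + 225*r
(3) = 2*m^2 + 6*m
(4) = 24*b^3 + 114*b^2 - 60*b - 150
(5) = 11 - 66*b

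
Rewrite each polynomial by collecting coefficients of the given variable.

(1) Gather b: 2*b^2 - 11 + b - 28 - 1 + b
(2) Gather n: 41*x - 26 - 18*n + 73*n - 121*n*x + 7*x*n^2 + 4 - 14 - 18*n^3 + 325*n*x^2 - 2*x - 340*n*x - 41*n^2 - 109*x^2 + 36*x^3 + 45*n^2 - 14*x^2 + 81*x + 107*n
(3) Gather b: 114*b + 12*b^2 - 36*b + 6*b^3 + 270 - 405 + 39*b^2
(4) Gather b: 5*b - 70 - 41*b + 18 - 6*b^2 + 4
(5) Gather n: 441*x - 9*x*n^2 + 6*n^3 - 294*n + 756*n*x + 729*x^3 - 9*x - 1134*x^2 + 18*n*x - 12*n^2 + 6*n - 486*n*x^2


(1) = 2*b^2 + 2*b - 40
(2) = -18*n^3 + n^2*(7*x + 4) + n*(325*x^2 - 461*x + 162) + 36*x^3 - 123*x^2 + 120*x - 36
(3) = 6*b^3 + 51*b^2 + 78*b - 135
(4) = -6*b^2 - 36*b - 48
(5) = 6*n^3 + n^2*(-9*x - 12) + n*(-486*x^2 + 774*x - 288) + 729*x^3 - 1134*x^2 + 432*x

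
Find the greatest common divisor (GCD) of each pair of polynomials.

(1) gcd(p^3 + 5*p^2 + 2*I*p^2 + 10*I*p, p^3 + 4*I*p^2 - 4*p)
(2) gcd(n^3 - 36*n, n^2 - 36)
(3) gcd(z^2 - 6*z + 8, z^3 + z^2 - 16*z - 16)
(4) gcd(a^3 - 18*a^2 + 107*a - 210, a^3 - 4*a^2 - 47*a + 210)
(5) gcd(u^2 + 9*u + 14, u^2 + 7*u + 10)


(1) = gcd(p*(p + 5)*(p + 2*I), p*(p + 2*I)^2) = p^2 + 2*I*p
(2) = n^2 - 36
(3) = z - 4
(4) = a^2 - 11*a + 30
(5) = gcd((u + 2)*(u + 7), (u + 2)*(u + 5)) = u + 2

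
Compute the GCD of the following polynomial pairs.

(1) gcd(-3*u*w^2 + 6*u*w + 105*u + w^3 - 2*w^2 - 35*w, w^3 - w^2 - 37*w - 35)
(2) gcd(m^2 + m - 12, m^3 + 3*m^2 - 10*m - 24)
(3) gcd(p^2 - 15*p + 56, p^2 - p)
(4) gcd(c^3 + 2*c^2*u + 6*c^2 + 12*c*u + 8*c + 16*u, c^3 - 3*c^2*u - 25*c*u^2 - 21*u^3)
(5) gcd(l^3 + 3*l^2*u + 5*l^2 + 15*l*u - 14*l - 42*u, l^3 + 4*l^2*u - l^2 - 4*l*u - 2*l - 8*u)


(1) = gcd((-3*u + w)*(w - 7)*(w + 5), (w - 7)*(w + 1)*(w + 5)) = w^2 - 2*w - 35
(2) = gcd((m - 3)*(m + 4), (m - 3)*(m + 2)*(m + 4)) = m^2 + m - 12
(3) = 1
(4) = gcd((c + 2)*(c + 4)*(c + 2*u), (c - 7*u)*(c + u)*(c + 3*u)) = 1
(5) = gcd((l - 2)*(l + 7)*(l + 3*u), (l - 2)*(l + 1)*(l + 4*u)) = l - 2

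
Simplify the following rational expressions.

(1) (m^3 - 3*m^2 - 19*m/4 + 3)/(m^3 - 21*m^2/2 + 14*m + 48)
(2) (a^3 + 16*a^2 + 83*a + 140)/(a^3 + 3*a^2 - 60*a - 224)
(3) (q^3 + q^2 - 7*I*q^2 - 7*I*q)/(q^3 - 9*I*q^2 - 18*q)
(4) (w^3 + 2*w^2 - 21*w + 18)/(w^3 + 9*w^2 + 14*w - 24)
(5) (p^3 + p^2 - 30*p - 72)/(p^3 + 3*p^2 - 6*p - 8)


(1) = (2*m - 1)/(2*m - 16)
(2) = (a + 5)/(a - 8)
(3) = (q^2 + q*(1 - 7*I) - 7*I)/(q^2 - 9*I*q - 18)
(4) = (w - 3)/(w + 4)
(5) = (p^2 - 3*p - 18)/(p^2 - p - 2)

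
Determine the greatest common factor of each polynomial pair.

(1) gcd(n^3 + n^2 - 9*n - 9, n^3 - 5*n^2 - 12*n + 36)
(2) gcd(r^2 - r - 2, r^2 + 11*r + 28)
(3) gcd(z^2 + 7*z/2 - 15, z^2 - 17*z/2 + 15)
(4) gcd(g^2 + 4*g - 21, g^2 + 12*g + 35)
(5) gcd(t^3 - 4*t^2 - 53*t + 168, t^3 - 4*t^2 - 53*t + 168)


(1) = n + 3
(2) = 1
(3) = z - 5/2
(4) = g + 7
(5) = gcd((t - 8)*(t - 3)*(t + 7), (t - 8)*(t - 3)*(t + 7)) = t^3 - 4*t^2 - 53*t + 168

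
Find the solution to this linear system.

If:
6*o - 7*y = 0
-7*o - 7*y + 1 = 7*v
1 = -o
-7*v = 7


Then:
No Solution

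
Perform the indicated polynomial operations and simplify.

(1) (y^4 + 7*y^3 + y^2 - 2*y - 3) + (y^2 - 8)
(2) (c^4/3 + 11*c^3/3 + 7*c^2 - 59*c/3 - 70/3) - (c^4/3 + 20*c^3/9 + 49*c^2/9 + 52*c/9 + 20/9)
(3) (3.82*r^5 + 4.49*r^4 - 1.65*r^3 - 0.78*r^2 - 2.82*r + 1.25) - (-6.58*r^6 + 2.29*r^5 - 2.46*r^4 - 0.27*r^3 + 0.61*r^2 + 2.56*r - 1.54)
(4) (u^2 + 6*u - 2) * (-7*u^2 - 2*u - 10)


(1) = y^4 + 7*y^3 + 2*y^2 - 2*y - 11
(2) = 13*c^3/9 + 14*c^2/9 - 229*c/9 - 230/9
(3) = 6.58*r^6 + 1.53*r^5 + 6.95*r^4 - 1.38*r^3 - 1.39*r^2 - 5.38*r + 2.79
(4) = -7*u^4 - 44*u^3 - 8*u^2 - 56*u + 20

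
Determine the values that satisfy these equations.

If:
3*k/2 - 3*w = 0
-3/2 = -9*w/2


Then:
k = 2/3
w = 1/3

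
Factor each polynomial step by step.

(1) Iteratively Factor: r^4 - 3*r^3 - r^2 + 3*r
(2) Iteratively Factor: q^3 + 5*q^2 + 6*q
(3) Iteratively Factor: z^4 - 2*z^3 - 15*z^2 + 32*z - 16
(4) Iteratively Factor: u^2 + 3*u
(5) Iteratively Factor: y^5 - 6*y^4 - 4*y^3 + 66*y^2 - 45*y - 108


(1) = (r - 1)*(r^3 - 2*r^2 - 3*r) = (r - 3)*(r - 1)*(r^2 + r) = (r - 3)*(r - 1)*(r + 1)*(r)
(2) = (q + 2)*(q^2 + 3*q) = (q + 2)*(q + 3)*(q)
(3) = (z - 4)*(z^3 + 2*z^2 - 7*z + 4) = (z - 4)*(z - 1)*(z^2 + 3*z - 4) = (z - 4)*(z - 1)^2*(z + 4)
(4) = (u + 3)*(u)
(5) = (y - 3)*(y^4 - 3*y^3 - 13*y^2 + 27*y + 36) = (y - 3)^2*(y^3 - 13*y - 12) = (y - 4)*(y - 3)^2*(y^2 + 4*y + 3) = (y - 4)*(y - 3)^2*(y + 3)*(y + 1)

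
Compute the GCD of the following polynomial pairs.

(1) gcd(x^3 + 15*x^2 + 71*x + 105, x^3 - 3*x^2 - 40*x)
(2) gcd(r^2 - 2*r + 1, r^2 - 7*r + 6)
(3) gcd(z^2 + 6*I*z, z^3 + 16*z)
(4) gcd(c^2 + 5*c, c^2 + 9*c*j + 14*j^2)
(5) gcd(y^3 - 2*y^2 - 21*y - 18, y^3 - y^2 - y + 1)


(1) = gcd((x + 3)*(x + 5)*(x + 7), x*(x - 8)*(x + 5)) = x + 5
(2) = gcd((r - 1)^2, (r - 6)*(r - 1)) = r - 1
(3) = z
(4) = 1
(5) = y + 1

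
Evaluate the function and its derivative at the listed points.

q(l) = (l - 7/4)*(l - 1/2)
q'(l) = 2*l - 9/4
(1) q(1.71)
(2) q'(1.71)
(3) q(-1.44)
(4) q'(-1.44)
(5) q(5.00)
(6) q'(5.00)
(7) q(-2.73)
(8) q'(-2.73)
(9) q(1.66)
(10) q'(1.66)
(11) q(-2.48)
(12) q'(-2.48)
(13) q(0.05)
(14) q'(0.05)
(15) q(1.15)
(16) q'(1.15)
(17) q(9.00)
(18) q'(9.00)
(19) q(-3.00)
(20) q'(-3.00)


(1) = -0.05
(2) = 1.17
(3) = 6.19
(4) = -5.13
(5) = 14.62
(6) = 7.75
(7) = 14.47
(8) = -7.71
(9) = -0.10
(10) = 1.07
(11) = 12.61
(12) = -7.21
(13) = 0.77
(14) = -2.15
(15) = -0.39
(16) = 0.05
(17) = 61.62
(18) = 15.75
(19) = 16.62
(20) = -8.25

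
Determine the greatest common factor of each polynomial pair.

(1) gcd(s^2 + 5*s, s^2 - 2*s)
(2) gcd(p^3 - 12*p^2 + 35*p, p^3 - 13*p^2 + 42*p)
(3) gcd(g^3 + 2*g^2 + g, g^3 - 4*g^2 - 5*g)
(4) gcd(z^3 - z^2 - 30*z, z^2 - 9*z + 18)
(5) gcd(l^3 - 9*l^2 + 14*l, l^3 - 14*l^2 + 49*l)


(1) = s
(2) = gcd(p*(p - 7)*(p - 5), p*(p - 7)*(p - 6)) = p^2 - 7*p
(3) = gcd(g*(g + 1)^2, g*(g - 5)*(g + 1)) = g^2 + g
(4) = gcd(z*(z - 6)*(z + 5), (z - 6)*(z - 3)) = z - 6
(5) = gcd(l*(l - 7)*(l - 2), l*(l - 7)^2) = l^2 - 7*l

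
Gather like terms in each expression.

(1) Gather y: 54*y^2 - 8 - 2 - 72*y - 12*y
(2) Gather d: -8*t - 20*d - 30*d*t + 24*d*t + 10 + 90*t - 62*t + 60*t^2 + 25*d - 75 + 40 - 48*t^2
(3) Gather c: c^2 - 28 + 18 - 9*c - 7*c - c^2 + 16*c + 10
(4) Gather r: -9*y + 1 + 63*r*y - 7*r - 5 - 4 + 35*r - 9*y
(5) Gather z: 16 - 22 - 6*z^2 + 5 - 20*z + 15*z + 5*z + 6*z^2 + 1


(1) = 54*y^2 - 84*y - 10
(2) = d*(5 - 6*t) + 12*t^2 + 20*t - 25
(3) = 0
(4) = r*(63*y + 28) - 18*y - 8
(5) = 0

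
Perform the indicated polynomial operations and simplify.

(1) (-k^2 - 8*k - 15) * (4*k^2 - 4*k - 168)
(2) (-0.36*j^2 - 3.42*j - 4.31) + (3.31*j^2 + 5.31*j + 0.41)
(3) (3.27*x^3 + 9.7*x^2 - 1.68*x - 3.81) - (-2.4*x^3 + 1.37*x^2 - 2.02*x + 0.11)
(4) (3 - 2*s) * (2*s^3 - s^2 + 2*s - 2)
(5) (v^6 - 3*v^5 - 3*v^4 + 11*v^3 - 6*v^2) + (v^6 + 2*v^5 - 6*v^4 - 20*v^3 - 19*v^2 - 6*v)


(1) = -4*k^4 - 28*k^3 + 140*k^2 + 1404*k + 2520
(2) = 2.95*j^2 + 1.89*j - 3.9
(3) = 5.67*x^3 + 8.33*x^2 + 0.34*x - 3.92
(4) = -4*s^4 + 8*s^3 - 7*s^2 + 10*s - 6
(5) = 2*v^6 - v^5 - 9*v^4 - 9*v^3 - 25*v^2 - 6*v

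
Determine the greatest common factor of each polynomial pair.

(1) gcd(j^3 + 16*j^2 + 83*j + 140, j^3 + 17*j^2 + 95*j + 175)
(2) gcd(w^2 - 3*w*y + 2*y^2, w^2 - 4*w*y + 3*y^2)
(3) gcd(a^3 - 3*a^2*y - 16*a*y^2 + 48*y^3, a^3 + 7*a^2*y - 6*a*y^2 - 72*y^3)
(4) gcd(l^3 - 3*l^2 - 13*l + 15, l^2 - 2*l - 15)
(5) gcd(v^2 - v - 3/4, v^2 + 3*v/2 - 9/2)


(1) = gcd((j + 4)*(j + 5)*(j + 7), (j + 5)^2*(j + 7)) = j^2 + 12*j + 35
(2) = gcd((w - 2*y)*(w - y), (w - 3*y)*(w - y)) = -w + y
(3) = gcd((a - 4*y)*(a - 3*y)*(a + 4*y), (a - 3*y)*(a + 4*y)*(a + 6*y)) = -a^2 - a*y + 12*y^2
(4) = l^2 - 2*l - 15
(5) = gcd((v - 3/2)*(v + 1/2), (v - 3/2)*(v + 3)) = v - 3/2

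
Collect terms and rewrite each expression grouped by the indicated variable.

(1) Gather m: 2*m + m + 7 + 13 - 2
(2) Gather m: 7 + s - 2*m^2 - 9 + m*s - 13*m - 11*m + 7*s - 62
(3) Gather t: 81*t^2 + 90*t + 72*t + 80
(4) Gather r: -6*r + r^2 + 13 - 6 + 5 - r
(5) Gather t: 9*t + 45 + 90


(1) = 3*m + 18
(2) = -2*m^2 + m*(s - 24) + 8*s - 64
(3) = 81*t^2 + 162*t + 80
(4) = r^2 - 7*r + 12
(5) = 9*t + 135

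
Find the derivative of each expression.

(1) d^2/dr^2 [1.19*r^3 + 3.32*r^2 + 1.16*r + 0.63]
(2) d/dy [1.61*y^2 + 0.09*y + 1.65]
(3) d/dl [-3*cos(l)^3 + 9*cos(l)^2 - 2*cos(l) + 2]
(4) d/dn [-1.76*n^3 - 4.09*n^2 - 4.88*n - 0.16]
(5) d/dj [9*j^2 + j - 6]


(1) = 7.14*r + 6.64
(2) = 3.22*y + 0.09
(3) = (9*cos(l)^2 - 18*cos(l) + 2)*sin(l)
(4) = -5.28*n^2 - 8.18*n - 4.88
(5) = 18*j + 1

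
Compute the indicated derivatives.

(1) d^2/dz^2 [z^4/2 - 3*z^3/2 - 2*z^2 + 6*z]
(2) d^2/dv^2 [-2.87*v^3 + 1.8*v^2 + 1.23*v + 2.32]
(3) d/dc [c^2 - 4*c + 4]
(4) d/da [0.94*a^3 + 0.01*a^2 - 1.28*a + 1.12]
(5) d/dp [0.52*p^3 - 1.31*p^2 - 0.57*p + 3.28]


(1) = 6*z^2 - 9*z - 4
(2) = 3.6 - 17.22*v
(3) = 2*c - 4
(4) = 2.82*a^2 + 0.02*a - 1.28
(5) = 1.56*p^2 - 2.62*p - 0.57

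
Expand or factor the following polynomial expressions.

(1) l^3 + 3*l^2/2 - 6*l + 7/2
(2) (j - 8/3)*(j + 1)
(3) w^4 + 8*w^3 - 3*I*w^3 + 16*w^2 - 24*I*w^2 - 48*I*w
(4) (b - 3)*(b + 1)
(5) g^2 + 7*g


(1) = (l - 1)^2*(l + 7/2)
(2) = j^2 - 5*j/3 - 8/3
(3) = w*(w + 4)^2*(w - 3*I)
(4) = b^2 - 2*b - 3
(5) = g*(g + 7)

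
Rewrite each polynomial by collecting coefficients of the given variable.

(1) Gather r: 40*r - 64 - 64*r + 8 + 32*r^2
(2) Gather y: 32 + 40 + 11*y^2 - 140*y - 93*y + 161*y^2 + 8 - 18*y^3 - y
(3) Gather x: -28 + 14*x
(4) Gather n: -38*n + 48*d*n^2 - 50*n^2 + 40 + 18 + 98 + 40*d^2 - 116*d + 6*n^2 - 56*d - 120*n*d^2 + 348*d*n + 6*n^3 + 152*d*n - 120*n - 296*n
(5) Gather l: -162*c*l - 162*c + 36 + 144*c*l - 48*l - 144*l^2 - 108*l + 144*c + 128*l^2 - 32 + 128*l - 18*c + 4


(1) = 32*r^2 - 24*r - 56
(2) = -18*y^3 + 172*y^2 - 234*y + 80
(3) = 14*x - 28
(4) = 40*d^2 - 172*d + 6*n^3 + n^2*(48*d - 44) + n*(-120*d^2 + 500*d - 454) + 156
(5) = -36*c - 16*l^2 + l*(-18*c - 28) + 8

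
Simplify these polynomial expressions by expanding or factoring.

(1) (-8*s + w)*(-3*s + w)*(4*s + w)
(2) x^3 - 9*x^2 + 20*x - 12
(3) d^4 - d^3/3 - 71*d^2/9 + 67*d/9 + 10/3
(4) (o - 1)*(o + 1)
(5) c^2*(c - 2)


(1) = 96*s^3 - 20*s^2*w - 7*s*w^2 + w^3
(2) = (x - 6)*(x - 2)*(x - 1)
(3) = (d - 2)*(d - 5/3)*(d + 1/3)*(d + 3)
(4) = o^2 - 1
(5) = c^3 - 2*c^2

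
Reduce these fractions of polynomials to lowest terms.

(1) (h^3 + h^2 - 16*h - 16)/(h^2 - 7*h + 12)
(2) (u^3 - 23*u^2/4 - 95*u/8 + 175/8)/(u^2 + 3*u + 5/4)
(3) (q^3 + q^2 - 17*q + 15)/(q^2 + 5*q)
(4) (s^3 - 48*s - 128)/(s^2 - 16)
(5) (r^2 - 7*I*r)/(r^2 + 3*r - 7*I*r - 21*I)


(1) = (h^2 + 5*h + 4)/(h - 3)
(2) = (4*u^2 - 33*u + 35)/(4*u + 2)
(3) = (q^2 - 4*q + 3)/q
(4) = (s^2 - 4*s - 32)/(s - 4)
(5) = r/(r + 3)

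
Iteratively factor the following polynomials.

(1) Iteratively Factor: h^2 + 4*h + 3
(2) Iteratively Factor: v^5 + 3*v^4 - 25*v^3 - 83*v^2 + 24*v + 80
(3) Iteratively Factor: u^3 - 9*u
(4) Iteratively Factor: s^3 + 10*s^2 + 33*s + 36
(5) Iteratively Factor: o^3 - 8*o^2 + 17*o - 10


(1) = (h + 3)*(h + 1)
(2) = (v - 1)*(v^4 + 4*v^3 - 21*v^2 - 104*v - 80) = (v - 5)*(v - 1)*(v^3 + 9*v^2 + 24*v + 16) = (v - 5)*(v - 1)*(v + 4)*(v^2 + 5*v + 4) = (v - 5)*(v - 1)*(v + 4)^2*(v + 1)
(3) = (u - 3)*(u^2 + 3*u) = (u - 3)*(u + 3)*(u)
(4) = (s + 3)*(s^2 + 7*s + 12) = (s + 3)*(s + 4)*(s + 3)
(5) = (o - 1)*(o^2 - 7*o + 10) = (o - 5)*(o - 1)*(o - 2)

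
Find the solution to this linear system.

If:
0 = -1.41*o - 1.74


Then:
o = -1.23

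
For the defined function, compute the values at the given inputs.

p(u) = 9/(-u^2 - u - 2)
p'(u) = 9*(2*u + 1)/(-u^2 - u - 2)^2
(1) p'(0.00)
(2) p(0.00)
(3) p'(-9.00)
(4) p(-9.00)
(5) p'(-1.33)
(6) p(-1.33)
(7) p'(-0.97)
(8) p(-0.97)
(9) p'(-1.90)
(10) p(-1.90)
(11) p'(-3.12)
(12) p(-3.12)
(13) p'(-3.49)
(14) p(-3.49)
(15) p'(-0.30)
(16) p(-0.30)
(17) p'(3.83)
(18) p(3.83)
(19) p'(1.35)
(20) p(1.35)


(1) = 2.25
(2) = -4.50
(3) = -0.03
(4) = -0.12
(5) = -2.51
(6) = -3.69
(7) = -2.18
(8) = -4.57
(9) = -1.83
(10) = -2.43
(11) = -0.64
(12) = -1.04
(13) = -0.47
(14) = -0.84
(15) = 1.12
(16) = -5.03
(17) = 0.19
(18) = -0.44
(19) = 1.24
(20) = -1.74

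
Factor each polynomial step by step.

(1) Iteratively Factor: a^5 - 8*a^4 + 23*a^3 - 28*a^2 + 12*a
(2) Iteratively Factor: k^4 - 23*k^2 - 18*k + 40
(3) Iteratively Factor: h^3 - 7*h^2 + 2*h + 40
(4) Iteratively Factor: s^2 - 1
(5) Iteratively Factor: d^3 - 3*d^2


(1) = (a - 3)*(a^4 - 5*a^3 + 8*a^2 - 4*a) = (a - 3)*(a - 1)*(a^3 - 4*a^2 + 4*a) = (a - 3)*(a - 2)*(a - 1)*(a^2 - 2*a) = a*(a - 3)*(a - 2)*(a - 1)*(a - 2)
(2) = (k + 2)*(k^3 - 2*k^2 - 19*k + 20) = (k - 5)*(k + 2)*(k^2 + 3*k - 4) = (k - 5)*(k - 1)*(k + 2)*(k + 4)
(3) = (h - 4)*(h^2 - 3*h - 10) = (h - 4)*(h + 2)*(h - 5)
(4) = (s - 1)*(s + 1)
(5) = (d)*(d^2 - 3*d) = d*(d - 3)*(d)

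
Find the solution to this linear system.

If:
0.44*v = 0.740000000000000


Then:
v = 1.68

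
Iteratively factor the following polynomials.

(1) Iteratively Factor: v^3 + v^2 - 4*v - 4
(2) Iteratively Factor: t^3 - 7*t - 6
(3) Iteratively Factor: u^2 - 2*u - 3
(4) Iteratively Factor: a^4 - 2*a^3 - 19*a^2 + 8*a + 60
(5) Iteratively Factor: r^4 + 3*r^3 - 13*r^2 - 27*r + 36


(1) = (v + 1)*(v^2 - 4) = (v + 1)*(v + 2)*(v - 2)
(2) = (t - 3)*(t^2 + 3*t + 2) = (t - 3)*(t + 2)*(t + 1)
(3) = (u - 3)*(u + 1)
(4) = (a + 2)*(a^3 - 4*a^2 - 11*a + 30) = (a - 5)*(a + 2)*(a^2 + a - 6) = (a - 5)*(a + 2)*(a + 3)*(a - 2)
(5) = (r - 3)*(r^3 + 6*r^2 + 5*r - 12) = (r - 3)*(r + 3)*(r^2 + 3*r - 4) = (r - 3)*(r - 1)*(r + 3)*(r + 4)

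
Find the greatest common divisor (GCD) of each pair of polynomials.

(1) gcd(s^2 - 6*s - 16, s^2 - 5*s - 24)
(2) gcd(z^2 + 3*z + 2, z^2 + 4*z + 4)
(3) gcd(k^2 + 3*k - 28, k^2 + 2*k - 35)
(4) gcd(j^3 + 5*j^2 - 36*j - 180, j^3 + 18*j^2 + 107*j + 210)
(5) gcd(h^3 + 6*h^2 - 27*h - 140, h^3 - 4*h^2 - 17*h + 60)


(1) = s - 8
(2) = gcd((z + 1)*(z + 2), (z + 2)^2) = z + 2
(3) = gcd((k - 4)*(k + 7), (k - 5)*(k + 7)) = k + 7
(4) = gcd((j - 6)*(j + 5)*(j + 6), (j + 5)*(j + 6)*(j + 7)) = j^2 + 11*j + 30
(5) = gcd((h - 5)*(h + 4)*(h + 7), (h - 5)*(h - 3)*(h + 4)) = h^2 - h - 20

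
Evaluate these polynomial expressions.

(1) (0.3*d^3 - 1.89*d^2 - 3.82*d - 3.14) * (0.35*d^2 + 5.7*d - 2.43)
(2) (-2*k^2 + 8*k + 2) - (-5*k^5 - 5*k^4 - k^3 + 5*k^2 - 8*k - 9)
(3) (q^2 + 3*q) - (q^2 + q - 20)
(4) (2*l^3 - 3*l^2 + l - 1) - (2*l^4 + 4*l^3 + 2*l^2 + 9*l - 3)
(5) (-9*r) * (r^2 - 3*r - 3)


(1) = 0.105*d^5 + 1.0485*d^4 - 12.839*d^3 - 18.2803*d^2 - 8.6154*d + 7.6302
(2) = 5*k^5 + 5*k^4 + k^3 - 7*k^2 + 16*k + 11
(3) = 2*q + 20
(4) = -2*l^4 - 2*l^3 - 5*l^2 - 8*l + 2
(5) = -9*r^3 + 27*r^2 + 27*r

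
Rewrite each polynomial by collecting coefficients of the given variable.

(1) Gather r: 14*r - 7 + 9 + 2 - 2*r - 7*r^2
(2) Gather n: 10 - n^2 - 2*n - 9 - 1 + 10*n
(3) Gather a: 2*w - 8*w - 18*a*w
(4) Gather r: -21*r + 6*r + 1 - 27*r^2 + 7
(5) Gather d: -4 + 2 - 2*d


(1) = -7*r^2 + 12*r + 4
(2) = -n^2 + 8*n
(3) = -18*a*w - 6*w
(4) = -27*r^2 - 15*r + 8
(5) = -2*d - 2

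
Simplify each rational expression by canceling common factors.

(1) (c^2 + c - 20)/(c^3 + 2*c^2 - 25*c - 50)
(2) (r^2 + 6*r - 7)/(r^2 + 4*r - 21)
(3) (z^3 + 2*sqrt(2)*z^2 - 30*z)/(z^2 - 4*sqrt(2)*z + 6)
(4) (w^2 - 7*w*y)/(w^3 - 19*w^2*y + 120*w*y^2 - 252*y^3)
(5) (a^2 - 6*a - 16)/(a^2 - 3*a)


(1) = (c - 4)/(c^2 - 3*c - 10)
(2) = (r - 1)/(r - 3)
(3) = (z^2 + 5*sqrt(2)*z)/(z - sqrt(2))
(4) = w/(w^2 - 12*w*y + 36*y^2)
(5) = (a^2 - 6*a - 16)/(a^2 - 3*a)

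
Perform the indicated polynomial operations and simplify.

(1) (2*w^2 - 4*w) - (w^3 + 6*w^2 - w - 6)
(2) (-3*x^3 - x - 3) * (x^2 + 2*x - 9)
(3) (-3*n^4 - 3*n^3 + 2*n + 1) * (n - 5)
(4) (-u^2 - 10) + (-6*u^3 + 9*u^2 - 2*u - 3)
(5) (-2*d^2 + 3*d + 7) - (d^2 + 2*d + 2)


(1) = -w^3 - 4*w^2 - 3*w + 6
(2) = -3*x^5 - 6*x^4 + 26*x^3 - 5*x^2 + 3*x + 27
(3) = -3*n^5 + 12*n^4 + 15*n^3 + 2*n^2 - 9*n - 5
(4) = -6*u^3 + 8*u^2 - 2*u - 13
(5) = -3*d^2 + d + 5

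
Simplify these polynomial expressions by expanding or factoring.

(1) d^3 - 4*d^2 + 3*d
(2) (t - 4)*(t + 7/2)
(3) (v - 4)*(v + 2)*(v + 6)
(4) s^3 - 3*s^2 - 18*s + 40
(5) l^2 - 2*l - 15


(1) = d*(d - 3)*(d - 1)
(2) = t^2 - t/2 - 14
(3) = v^3 + 4*v^2 - 20*v - 48
(4) = (s - 5)*(s - 2)*(s + 4)
(5) = (l - 5)*(l + 3)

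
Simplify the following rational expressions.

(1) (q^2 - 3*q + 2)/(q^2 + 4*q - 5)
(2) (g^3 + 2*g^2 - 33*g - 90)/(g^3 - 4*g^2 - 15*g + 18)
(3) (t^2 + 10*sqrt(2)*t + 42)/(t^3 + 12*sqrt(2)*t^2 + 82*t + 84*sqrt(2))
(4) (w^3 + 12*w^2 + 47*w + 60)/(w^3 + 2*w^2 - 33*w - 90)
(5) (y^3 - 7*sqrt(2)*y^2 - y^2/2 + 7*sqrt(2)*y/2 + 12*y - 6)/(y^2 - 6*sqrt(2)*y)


(1) = (q - 2)/(q + 5)
(2) = (g + 5)/(g - 1)
(3) = 1/(t + 2*sqrt(2))
(4) = (w + 4)/(w - 6)
(5) = (2*y^2 + y*(-2*sqrt(2) - 1) + sqrt(2))/(2*y)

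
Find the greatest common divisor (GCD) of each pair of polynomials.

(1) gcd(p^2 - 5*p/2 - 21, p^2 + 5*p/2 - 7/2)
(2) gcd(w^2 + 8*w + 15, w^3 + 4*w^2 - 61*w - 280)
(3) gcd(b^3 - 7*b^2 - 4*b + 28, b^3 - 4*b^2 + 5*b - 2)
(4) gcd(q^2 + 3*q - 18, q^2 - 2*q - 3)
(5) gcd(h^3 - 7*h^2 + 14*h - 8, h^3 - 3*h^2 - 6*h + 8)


(1) = p + 7/2
(2) = w + 5
(3) = gcd((b - 7)*(b - 2)*(b + 2), (b - 2)*(b - 1)^2) = b - 2
(4) = q - 3
(5) = h^2 - 5*h + 4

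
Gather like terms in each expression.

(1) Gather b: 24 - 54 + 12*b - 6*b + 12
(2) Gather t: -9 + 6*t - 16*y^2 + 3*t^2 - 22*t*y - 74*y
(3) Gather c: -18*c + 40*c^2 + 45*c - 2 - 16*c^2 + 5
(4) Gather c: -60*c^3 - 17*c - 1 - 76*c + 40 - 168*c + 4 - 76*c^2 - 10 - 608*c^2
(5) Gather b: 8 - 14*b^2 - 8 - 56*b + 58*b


(1) = 6*b - 18
(2) = 3*t^2 + t*(6 - 22*y) - 16*y^2 - 74*y - 9
(3) = 24*c^2 + 27*c + 3
(4) = -60*c^3 - 684*c^2 - 261*c + 33
(5) = -14*b^2 + 2*b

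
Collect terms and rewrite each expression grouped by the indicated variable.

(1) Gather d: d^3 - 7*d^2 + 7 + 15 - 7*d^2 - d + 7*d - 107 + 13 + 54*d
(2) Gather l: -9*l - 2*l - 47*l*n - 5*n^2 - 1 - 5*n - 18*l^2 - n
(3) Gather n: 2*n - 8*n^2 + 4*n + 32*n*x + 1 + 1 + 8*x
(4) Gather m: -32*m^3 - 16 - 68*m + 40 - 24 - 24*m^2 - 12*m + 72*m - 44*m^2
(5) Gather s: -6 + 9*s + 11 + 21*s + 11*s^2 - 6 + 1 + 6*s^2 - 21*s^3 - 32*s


(1) = d^3 - 14*d^2 + 60*d - 72
(2) = -18*l^2 + l*(-47*n - 11) - 5*n^2 - 6*n - 1
(3) = -8*n^2 + n*(32*x + 6) + 8*x + 2
(4) = -32*m^3 - 68*m^2 - 8*m
(5) = -21*s^3 + 17*s^2 - 2*s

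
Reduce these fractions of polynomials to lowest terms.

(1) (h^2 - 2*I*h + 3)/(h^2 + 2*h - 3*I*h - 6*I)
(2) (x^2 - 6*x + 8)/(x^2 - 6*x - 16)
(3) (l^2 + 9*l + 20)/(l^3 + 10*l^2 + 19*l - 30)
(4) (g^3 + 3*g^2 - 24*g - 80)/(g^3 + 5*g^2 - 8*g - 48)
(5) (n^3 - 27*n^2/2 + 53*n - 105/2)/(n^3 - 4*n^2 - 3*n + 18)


(1) = (h + I)/(h + 2)
(2) = (x^2 - 6*x + 8)/(x^2 - 6*x - 16)
(3) = (l + 4)/(l^2 + 5*l - 6)
(4) = (g - 5)/(g - 3)
(5) = (2*n^3 - 27*n^2 + 106*n - 105)/(2*n^3 - 8*n^2 - 6*n + 36)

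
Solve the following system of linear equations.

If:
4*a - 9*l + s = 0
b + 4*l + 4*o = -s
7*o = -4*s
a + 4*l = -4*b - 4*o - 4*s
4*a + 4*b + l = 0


Then:
a = 0
b = 0
l = 0
o = 0
s = 0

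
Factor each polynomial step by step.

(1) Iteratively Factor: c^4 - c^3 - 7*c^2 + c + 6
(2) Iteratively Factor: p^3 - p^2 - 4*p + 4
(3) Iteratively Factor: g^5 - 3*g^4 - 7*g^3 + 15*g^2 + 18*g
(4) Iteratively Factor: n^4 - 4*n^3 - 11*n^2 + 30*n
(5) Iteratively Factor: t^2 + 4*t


(1) = (c + 2)*(c^3 - 3*c^2 - c + 3) = (c - 1)*(c + 2)*(c^2 - 2*c - 3) = (c - 3)*(c - 1)*(c + 2)*(c + 1)
(2) = (p - 1)*(p^2 - 4) = (p - 1)*(p + 2)*(p - 2)
(3) = (g)*(g^4 - 3*g^3 - 7*g^2 + 15*g + 18) = g*(g + 1)*(g^3 - 4*g^2 - 3*g + 18) = g*(g - 3)*(g + 1)*(g^2 - g - 6) = g*(g - 3)^2*(g + 1)*(g + 2)
(4) = (n + 3)*(n^3 - 7*n^2 + 10*n) = n*(n + 3)*(n^2 - 7*n + 10) = n*(n - 2)*(n + 3)*(n - 5)
(5) = (t)*(t + 4)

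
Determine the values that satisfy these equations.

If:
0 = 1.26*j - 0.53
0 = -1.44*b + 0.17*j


Then:
b = 0.05
j = 0.42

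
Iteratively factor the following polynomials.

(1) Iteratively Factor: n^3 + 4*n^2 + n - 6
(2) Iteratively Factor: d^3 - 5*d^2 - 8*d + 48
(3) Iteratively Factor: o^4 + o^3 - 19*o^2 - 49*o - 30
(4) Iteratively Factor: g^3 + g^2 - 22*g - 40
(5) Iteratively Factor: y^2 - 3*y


(1) = (n + 3)*(n^2 + n - 2) = (n - 1)*(n + 3)*(n + 2)
(2) = (d - 4)*(d^2 - d - 12) = (d - 4)^2*(d + 3)
(3) = (o + 1)*(o^3 - 19*o - 30) = (o + 1)*(o + 3)*(o^2 - 3*o - 10) = (o + 1)*(o + 2)*(o + 3)*(o - 5)
(4) = (g + 2)*(g^2 - g - 20) = (g + 2)*(g + 4)*(g - 5)
(5) = (y)*(y - 3)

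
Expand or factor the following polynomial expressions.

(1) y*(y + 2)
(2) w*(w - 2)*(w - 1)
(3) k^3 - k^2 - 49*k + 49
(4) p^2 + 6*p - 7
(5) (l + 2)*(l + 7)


(1) = y^2 + 2*y
(2) = w^3 - 3*w^2 + 2*w
(3) = (k - 7)*(k - 1)*(k + 7)
(4) = (p - 1)*(p + 7)
(5) = l^2 + 9*l + 14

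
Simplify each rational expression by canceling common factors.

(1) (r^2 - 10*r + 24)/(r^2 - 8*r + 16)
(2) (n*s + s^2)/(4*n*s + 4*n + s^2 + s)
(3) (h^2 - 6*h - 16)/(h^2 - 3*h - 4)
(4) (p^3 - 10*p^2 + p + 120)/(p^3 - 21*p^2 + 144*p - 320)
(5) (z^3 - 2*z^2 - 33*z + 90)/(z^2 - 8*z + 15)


(1) = (r - 6)/(r - 4)
(2) = (n*s + s^2)/(4*n*s + 4*n + s^2 + s)
(3) = (h^2 - 6*h - 16)/(h^2 - 3*h - 4)
(4) = (p + 3)/(p - 8)
(5) = z + 6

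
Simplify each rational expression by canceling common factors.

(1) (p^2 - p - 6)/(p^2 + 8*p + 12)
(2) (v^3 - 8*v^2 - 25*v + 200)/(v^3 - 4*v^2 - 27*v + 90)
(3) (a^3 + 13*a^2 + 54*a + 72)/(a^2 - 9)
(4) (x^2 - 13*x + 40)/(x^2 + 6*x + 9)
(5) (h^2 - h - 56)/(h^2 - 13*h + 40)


(1) = (p - 3)/(p + 6)
(2) = (v^2 - 13*v + 40)/(v^2 - 9*v + 18)
(3) = (a^2 + 10*a + 24)/(a - 3)
(4) = (x^2 - 13*x + 40)/(x^2 + 6*x + 9)
(5) = (h + 7)/(h - 5)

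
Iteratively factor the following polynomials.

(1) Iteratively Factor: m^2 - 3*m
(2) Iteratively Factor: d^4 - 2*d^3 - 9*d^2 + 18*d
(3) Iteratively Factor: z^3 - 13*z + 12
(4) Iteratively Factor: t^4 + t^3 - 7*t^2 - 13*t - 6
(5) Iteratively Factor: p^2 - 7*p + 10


(1) = (m - 3)*(m)
(2) = (d)*(d^3 - 2*d^2 - 9*d + 18) = d*(d + 3)*(d^2 - 5*d + 6) = d*(d - 3)*(d + 3)*(d - 2)
(3) = (z + 4)*(z^2 - 4*z + 3) = (z - 1)*(z + 4)*(z - 3)
(4) = (t + 2)*(t^3 - t^2 - 5*t - 3) = (t + 1)*(t + 2)*(t^2 - 2*t - 3) = (t + 1)^2*(t + 2)*(t - 3)
(5) = (p - 5)*(p - 2)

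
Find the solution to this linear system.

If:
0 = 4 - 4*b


Then:
b = 1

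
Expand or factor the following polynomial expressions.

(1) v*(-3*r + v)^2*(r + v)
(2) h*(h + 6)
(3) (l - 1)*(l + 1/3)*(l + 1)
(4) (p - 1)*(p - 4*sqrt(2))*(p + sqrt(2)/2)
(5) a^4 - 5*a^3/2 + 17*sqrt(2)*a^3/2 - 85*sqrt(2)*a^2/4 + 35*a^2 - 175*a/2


(1) = 9*r^3*v + 3*r^2*v^2 - 5*r*v^3 + v^4
(2) = h^2 + 6*h
(3) = l^3 + l^2/3 - l - 1/3
(4) = p^3 - 7*sqrt(2)*p^2/2 - p^2 - 4*p + 7*sqrt(2)*p/2 + 4
(5) = a*(a - 5/2)*(a + 7*sqrt(2)/2)*(a + 5*sqrt(2))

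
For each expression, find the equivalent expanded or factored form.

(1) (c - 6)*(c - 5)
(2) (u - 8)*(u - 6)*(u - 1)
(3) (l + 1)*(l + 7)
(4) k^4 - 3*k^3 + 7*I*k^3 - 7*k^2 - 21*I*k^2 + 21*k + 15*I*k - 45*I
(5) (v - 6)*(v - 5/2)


(1) = c^2 - 11*c + 30
(2) = u^3 - 15*u^2 + 62*u - 48
(3) = l^2 + 8*l + 7
(4) = (k - 3)*(k - I)*(k + 3*I)*(k + 5*I)
(5) = v^2 - 17*v/2 + 15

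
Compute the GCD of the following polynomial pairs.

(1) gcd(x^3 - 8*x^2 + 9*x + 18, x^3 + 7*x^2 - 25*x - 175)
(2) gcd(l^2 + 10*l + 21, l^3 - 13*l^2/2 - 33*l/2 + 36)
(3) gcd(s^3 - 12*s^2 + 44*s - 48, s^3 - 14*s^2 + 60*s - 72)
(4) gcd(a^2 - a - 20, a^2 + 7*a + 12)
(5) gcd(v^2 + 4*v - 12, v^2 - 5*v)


(1) = gcd((x - 6)*(x - 3)*(x + 1), (x - 5)*(x + 5)*(x + 7)) = 1
(2) = gcd((l + 3)*(l + 7), (l - 8)*(l - 3/2)*(l + 3)) = l + 3
(3) = s^2 - 8*s + 12
(4) = gcd((a - 5)*(a + 4), (a + 3)*(a + 4)) = a + 4
(5) = gcd((v - 2)*(v + 6), v*(v - 5)) = 1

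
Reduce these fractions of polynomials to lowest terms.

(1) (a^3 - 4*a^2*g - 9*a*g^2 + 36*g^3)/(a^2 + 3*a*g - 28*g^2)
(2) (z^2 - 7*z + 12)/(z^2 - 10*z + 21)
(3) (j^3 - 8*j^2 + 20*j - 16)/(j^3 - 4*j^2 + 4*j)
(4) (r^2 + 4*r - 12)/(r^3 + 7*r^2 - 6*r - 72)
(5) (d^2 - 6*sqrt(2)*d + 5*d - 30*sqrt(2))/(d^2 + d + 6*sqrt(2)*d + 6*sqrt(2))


(1) = (a^2 - 9*g^2)/(a + 7*g)
(2) = (z - 4)/(z - 7)
(3) = (j - 4)/j
(4) = (r - 2)/(r^2 + r - 12)
(5) = (d^2 + d*(5 - 6*sqrt(2)) - 30*sqrt(2))/(d^2 + d*(1 + 6*sqrt(2)) + 6*sqrt(2))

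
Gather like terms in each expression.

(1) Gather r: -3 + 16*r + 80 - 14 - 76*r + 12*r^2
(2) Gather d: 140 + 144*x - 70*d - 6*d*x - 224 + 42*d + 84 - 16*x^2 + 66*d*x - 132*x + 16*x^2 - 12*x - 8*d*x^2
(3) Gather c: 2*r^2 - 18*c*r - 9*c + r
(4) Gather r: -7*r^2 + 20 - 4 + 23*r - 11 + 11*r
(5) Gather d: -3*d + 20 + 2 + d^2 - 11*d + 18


(1) = 12*r^2 - 60*r + 63
(2) = d*(-8*x^2 + 60*x - 28)
(3) = c*(-18*r - 9) + 2*r^2 + r
(4) = -7*r^2 + 34*r + 5
(5) = d^2 - 14*d + 40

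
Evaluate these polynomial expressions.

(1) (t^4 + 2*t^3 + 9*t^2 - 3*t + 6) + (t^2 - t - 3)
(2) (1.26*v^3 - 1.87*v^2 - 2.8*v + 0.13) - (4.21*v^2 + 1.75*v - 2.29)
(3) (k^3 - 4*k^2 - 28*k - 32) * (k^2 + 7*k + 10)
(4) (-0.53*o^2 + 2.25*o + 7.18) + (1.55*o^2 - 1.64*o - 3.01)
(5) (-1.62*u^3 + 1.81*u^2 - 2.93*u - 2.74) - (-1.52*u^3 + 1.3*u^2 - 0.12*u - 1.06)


(1) = t^4 + 2*t^3 + 10*t^2 - 4*t + 3
(2) = 1.26*v^3 - 6.08*v^2 - 4.55*v + 2.42
(3) = k^5 + 3*k^4 - 46*k^3 - 268*k^2 - 504*k - 320
(4) = 1.02*o^2 + 0.61*o + 4.17
(5) = -0.1*u^3 + 0.51*u^2 - 2.81*u - 1.68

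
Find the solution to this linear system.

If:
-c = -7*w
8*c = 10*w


Then:
c = 0
w = 0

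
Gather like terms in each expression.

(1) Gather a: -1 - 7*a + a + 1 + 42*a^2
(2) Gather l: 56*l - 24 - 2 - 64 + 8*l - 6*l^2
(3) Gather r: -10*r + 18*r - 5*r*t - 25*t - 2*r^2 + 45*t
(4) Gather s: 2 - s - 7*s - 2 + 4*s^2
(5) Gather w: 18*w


(1) = 42*a^2 - 6*a
(2) = -6*l^2 + 64*l - 90
(3) = -2*r^2 + r*(8 - 5*t) + 20*t
(4) = 4*s^2 - 8*s
(5) = 18*w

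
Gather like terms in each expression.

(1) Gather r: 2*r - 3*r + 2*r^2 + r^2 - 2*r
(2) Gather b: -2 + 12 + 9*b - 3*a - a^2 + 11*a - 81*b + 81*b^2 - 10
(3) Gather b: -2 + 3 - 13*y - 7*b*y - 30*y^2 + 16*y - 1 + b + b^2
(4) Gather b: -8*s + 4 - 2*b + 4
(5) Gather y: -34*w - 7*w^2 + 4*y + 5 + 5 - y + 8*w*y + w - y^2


(1) = 3*r^2 - 3*r
(2) = -a^2 + 8*a + 81*b^2 - 72*b
(3) = b^2 + b*(1 - 7*y) - 30*y^2 + 3*y
(4) = -2*b - 8*s + 8
(5) = -7*w^2 - 33*w - y^2 + y*(8*w + 3) + 10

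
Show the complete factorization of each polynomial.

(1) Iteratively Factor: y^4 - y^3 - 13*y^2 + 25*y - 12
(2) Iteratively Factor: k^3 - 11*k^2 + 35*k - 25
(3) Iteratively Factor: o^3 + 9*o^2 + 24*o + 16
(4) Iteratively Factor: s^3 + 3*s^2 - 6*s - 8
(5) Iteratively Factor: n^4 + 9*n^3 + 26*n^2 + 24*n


(1) = (y - 1)*(y^3 - 13*y + 12) = (y - 3)*(y - 1)*(y^2 + 3*y - 4) = (y - 3)*(y - 1)^2*(y + 4)
(2) = (k - 1)*(k^2 - 10*k + 25) = (k - 5)*(k - 1)*(k - 5)
(3) = (o + 4)*(o^2 + 5*o + 4) = (o + 4)^2*(o + 1)
(4) = (s - 2)*(s^2 + 5*s + 4) = (s - 2)*(s + 4)*(s + 1)
(5) = (n)*(n^3 + 9*n^2 + 26*n + 24) = n*(n + 3)*(n^2 + 6*n + 8) = n*(n + 2)*(n + 3)*(n + 4)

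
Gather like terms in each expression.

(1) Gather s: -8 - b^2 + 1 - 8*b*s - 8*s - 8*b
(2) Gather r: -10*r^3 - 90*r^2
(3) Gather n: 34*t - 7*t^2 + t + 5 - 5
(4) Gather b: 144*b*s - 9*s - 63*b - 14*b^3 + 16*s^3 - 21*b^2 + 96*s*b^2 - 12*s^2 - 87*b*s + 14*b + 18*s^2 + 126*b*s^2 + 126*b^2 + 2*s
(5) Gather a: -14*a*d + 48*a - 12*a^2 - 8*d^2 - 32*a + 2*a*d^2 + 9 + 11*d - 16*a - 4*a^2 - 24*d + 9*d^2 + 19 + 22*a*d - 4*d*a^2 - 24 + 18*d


(1) = -b^2 - 8*b + s*(-8*b - 8) - 7
(2) = -10*r^3 - 90*r^2
(3) = -7*t^2 + 35*t
(4) = -14*b^3 + b^2*(96*s + 105) + b*(126*s^2 + 57*s - 49) + 16*s^3 + 6*s^2 - 7*s
(5) = a^2*(-4*d - 16) + a*(2*d^2 + 8*d) + d^2 + 5*d + 4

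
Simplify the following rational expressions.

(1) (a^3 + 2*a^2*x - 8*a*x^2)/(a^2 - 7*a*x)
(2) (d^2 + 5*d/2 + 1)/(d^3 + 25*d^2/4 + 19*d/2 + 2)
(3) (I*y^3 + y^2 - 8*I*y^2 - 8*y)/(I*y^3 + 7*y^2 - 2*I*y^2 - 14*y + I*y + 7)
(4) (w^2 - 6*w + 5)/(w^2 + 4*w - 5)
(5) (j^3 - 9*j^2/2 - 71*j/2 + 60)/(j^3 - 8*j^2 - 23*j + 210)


(1) = (-a^2 - 2*a*x + 8*x^2)/(-a + 7*x)
(2) = (4*d + 2)/(4*d^2 + 17*d + 4)
(3) = (y^3 + y^2*(-8 - I) + 8*I*y)/(y^3 + y^2*(-2 - 7*I) + y*(1 + 14*I) - 7*I)
(4) = (w - 5)/(w + 5)
(5) = (2*j^2 - 19*j + 24)/(2*j^2 - 26*j + 84)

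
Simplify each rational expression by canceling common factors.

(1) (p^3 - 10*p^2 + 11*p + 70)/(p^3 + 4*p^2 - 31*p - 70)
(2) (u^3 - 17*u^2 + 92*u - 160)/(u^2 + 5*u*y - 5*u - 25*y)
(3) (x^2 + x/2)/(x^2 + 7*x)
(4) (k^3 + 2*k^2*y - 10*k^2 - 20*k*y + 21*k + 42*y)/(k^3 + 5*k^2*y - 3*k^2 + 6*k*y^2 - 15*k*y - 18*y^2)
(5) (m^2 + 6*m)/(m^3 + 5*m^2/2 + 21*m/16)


(1) = (p - 7)/(p + 7)
(2) = (u^2 - 12*u + 32)/(u + 5*y)
(3) = (2*x + 1)/(2*x + 14)
(4) = (k - 7)/(k + 3*y)
(5) = (16*m + 96)/(16*m^2 + 40*m + 21)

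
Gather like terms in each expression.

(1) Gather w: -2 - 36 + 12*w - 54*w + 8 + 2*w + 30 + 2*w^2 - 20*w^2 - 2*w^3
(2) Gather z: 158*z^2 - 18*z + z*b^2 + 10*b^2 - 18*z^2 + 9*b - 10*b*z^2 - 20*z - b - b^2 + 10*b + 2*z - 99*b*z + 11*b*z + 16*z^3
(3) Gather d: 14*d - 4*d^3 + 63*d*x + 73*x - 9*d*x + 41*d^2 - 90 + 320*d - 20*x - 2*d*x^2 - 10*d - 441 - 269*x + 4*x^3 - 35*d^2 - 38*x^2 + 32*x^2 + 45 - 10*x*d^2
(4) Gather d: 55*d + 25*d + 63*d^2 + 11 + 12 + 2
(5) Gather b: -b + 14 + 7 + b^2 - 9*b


(1) = -2*w^3 - 18*w^2 - 40*w
(2) = 9*b^2 + 18*b + 16*z^3 + z^2*(140 - 10*b) + z*(b^2 - 88*b - 36)
(3) = -4*d^3 + d^2*(6 - 10*x) + d*(-2*x^2 + 54*x + 324) + 4*x^3 - 6*x^2 - 216*x - 486
(4) = 63*d^2 + 80*d + 25
(5) = b^2 - 10*b + 21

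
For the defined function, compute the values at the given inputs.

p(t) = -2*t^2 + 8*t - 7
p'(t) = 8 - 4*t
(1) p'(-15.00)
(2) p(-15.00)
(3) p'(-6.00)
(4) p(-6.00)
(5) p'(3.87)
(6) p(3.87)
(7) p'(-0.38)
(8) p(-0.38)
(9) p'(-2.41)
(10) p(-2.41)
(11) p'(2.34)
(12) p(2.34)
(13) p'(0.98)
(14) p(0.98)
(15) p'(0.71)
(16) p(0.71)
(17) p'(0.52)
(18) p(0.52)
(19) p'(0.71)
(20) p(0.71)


(1) = 68.00
(2) = -577.00
(3) = 32.00
(4) = -127.00
(5) = -7.48
(6) = -5.99
(7) = 9.52
(8) = -10.33
(9) = 17.64
(10) = -37.90
(11) = -1.36
(12) = 0.77
(13) = 4.08
(14) = -1.08
(15) = 5.16
(16) = -2.33
(17) = 5.92
(18) = -3.38
(19) = 5.16
(20) = -2.33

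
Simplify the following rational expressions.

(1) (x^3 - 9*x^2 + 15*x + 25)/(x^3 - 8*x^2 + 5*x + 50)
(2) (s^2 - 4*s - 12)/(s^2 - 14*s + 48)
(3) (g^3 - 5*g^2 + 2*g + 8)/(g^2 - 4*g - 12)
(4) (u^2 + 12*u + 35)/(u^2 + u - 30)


(1) = (x + 1)/(x + 2)
(2) = (s + 2)/(s - 8)
(3) = (g^3 - 5*g^2 + 2*g + 8)/(g^2 - 4*g - 12)
(4) = (u^2 + 12*u + 35)/(u^2 + u - 30)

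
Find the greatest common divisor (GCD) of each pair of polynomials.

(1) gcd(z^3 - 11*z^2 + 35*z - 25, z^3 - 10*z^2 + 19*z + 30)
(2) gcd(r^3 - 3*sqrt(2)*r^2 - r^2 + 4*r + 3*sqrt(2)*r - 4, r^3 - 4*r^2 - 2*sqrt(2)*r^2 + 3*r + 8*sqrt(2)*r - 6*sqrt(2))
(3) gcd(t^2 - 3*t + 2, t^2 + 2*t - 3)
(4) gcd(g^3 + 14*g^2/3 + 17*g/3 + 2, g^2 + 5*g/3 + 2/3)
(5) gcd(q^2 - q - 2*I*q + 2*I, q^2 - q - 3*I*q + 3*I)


(1) = gcd((z - 5)^2*(z - 1), (z - 6)*(z - 5)*(z + 1)) = z - 5
(2) = r^2 + r*(-2*sqrt(2) - 1) + 2*sqrt(2)
(3) = gcd((t - 2)*(t - 1), (t - 1)*(t + 3)) = t - 1
(4) = g^2 + 5*g/3 + 2/3
(5) = q - 1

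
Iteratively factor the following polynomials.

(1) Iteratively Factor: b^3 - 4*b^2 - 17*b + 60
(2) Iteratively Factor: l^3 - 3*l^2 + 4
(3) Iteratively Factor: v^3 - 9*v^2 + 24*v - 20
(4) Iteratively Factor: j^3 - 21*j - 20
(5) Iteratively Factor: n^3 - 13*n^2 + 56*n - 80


(1) = (b + 4)*(b^2 - 8*b + 15) = (b - 3)*(b + 4)*(b - 5)
(2) = (l + 1)*(l^2 - 4*l + 4) = (l - 2)*(l + 1)*(l - 2)
(3) = (v - 5)*(v^2 - 4*v + 4) = (v - 5)*(v - 2)*(v - 2)
(4) = (j - 5)*(j^2 + 5*j + 4) = (j - 5)*(j + 1)*(j + 4)
(5) = (n - 4)*(n^2 - 9*n + 20) = (n - 5)*(n - 4)*(n - 4)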